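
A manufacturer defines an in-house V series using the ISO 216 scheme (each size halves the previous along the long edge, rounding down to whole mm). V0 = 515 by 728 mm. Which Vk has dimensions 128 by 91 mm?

V5

V0: 515 × 728 mm
V1: 364 × 515 mm
V2: 257 × 364 mm
V3: 182 × 257 mm
V4: 128 × 182 mm
V5: 91 × 128 mm
V6: 64 × 91 mm
→ matches V5.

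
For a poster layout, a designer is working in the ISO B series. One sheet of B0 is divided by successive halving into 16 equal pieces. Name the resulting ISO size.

16 = 2^4, so 4 halving steps.
B0 → B1 → … → B4 after 4 steps.

B4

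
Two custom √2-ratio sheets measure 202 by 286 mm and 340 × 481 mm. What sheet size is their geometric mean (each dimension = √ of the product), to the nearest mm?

262 × 371 mm

Short side: √(202 · 340) = √68680 ≈ 262.1 → 262 mm
Long side: √(286 · 481) = √137566 ≈ 370.9 → 371 mm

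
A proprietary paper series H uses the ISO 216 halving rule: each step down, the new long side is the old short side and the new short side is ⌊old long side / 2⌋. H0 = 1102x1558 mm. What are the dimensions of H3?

H1: ⌊1558/2⌋ × 1102 = 779 × 1102 mm
H2: ⌊1102/2⌋ × 779 = 551 × 779 mm
H3: ⌊779/2⌋ × 551 = 389 × 551 mm

389 × 551 mm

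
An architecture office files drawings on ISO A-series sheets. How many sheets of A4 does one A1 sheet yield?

Each ISO step halves the sheet: 1 × A1 → 2 × A2 → 4 × A3 → 8 × A4
From A1 to A4 is 3 halving steps: 2^3 = 8.

8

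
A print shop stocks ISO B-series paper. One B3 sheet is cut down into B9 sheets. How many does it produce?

64

Each ISO step halves the sheet: 1 × B3 → 2 × B4 → 4 × B5 → 8 × B6 → …
From B3 to B9 is 6 halving steps: 2^6 = 64.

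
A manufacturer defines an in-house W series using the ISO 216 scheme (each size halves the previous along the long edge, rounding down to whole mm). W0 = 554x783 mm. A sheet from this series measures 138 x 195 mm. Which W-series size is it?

W4

W0: 554 × 783 mm
W1: 391 × 554 mm
W2: 277 × 391 mm
W3: 195 × 277 mm
W4: 138 × 195 mm
W5: 97 × 138 mm
→ matches W4.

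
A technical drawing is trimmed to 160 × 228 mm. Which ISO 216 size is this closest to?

Aspect ratio 228/160 ≈ 1.425 — close to the ISO √2 ≈ 1.414.
In the C-series (envelope sizes, between A and B): C5 = 162 × 229 mm.
Off by 3 mm total — nearest standard size.

C5 (162 × 229 mm)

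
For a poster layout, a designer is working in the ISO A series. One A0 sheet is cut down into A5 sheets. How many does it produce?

A0 = 841 × 1189 mm; A5 = 148 × 210 mm.
Each halving step doubles the count; 5 steps from A0 to A5.
2^5 = 32.

32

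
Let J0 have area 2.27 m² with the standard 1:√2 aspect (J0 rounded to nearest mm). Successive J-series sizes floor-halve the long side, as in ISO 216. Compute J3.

448 × 633 mm

Let J0's short side be w mm. w · w√2 = 2.27 m² = 2,270,000 mm², so w ≈ 1266.9 mm and w√2 ≈ 1791.7 mm → J0 = 1267 × 1792 mm.
J1: ⌊1792/2⌋ × 1267 = 896 × 1267 mm
J2: ⌊1267/2⌋ × 896 = 633 × 896 mm
J3: ⌊896/2⌋ × 633 = 448 × 633 mm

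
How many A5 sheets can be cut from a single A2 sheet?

8

Each ISO step halves the sheet: 1 × A2 → 2 × A3 → 4 × A4 → 8 × A5
From A2 to A5 is 3 halving steps: 2^3 = 8.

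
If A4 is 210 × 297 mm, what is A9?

37 × 52 mm

A5: ⌊297/2⌋ × 210 = 148 × 210 mm
A6: ⌊210/2⌋ × 148 = 105 × 148 mm
A7: ⌊148/2⌋ × 105 = 74 × 105 mm
A8: ⌊105/2⌋ × 74 = 52 × 74 mm
A9: ⌊74/2⌋ × 52 = 37 × 52 mm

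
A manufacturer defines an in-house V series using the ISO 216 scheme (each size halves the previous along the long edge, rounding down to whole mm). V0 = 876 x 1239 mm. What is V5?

154 × 219 mm

V1: ⌊1239/2⌋ × 876 = 619 × 876 mm
V2: ⌊876/2⌋ × 619 = 438 × 619 mm
V3: ⌊619/2⌋ × 438 = 309 × 438 mm
V4: ⌊438/2⌋ × 309 = 219 × 309 mm
V5: ⌊309/2⌋ × 219 = 154 × 219 mm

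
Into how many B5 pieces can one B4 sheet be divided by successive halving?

2

Each ISO step halves the sheet: 1 × B4 → 2 × B5
From B4 to B5 is 1 halving step: 2^1 = 2.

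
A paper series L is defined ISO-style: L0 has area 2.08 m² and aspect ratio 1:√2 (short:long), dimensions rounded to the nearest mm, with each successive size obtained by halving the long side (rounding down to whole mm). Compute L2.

606 × 857 mm

Let L0's short side be w mm. w · w√2 = 2.08 m² = 2,080,000 mm², so w ≈ 1212.8 mm and w√2 ≈ 1715.1 mm → L0 = 1213 × 1715 mm.
L1: ⌊1715/2⌋ × 1213 = 857 × 1213 mm
L2: ⌊1213/2⌋ × 857 = 606 × 857 mm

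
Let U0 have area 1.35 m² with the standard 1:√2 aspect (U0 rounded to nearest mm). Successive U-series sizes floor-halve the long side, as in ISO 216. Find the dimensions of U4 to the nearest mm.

244 × 345 mm

Let U0's short side be w mm. w · w√2 = 1.35 m² = 1,350,000 mm², so w ≈ 977.0 mm and w√2 ≈ 1381.7 mm → U0 = 977 × 1382 mm.
U1: ⌊1382/2⌋ × 977 = 691 × 977 mm
U2: ⌊977/2⌋ × 691 = 488 × 691 mm
U3: ⌊691/2⌋ × 488 = 345 × 488 mm
U4: ⌊488/2⌋ × 345 = 244 × 345 mm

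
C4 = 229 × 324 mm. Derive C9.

40 × 57 mm

C5: ⌊324/2⌋ × 229 = 162 × 229 mm
C6: ⌊229/2⌋ × 162 = 114 × 162 mm
C7: ⌊162/2⌋ × 114 = 81 × 114 mm
C8: ⌊114/2⌋ × 81 = 57 × 81 mm
C9: ⌊81/2⌋ × 57 = 40 × 57 mm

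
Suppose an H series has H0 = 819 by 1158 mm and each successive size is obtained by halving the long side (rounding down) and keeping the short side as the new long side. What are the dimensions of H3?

H1: ⌊1158/2⌋ × 819 = 579 × 819 mm
H2: ⌊819/2⌋ × 579 = 409 × 579 mm
H3: ⌊579/2⌋ × 409 = 289 × 409 mm

289 × 409 mm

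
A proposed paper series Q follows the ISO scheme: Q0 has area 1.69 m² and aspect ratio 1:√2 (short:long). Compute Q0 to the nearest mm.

1093 × 1546 mm

Let the short side be w mm. Then w · w√2 = 1.69 m² = 1,690,000 mm².
w² = 1,690,000/√2, so w ≈ 1093.2 mm; long side = w√2 ≈ 1546.0 mm.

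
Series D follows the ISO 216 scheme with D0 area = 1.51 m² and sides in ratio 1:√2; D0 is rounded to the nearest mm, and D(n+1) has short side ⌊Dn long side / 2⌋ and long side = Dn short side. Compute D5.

Let D0's short side be w mm. w · w√2 = 1.51 m² = 1,510,000 mm², so w ≈ 1033.3 mm and w√2 ≈ 1461.3 mm → D0 = 1033 × 1461 mm.
D1: ⌊1461/2⌋ × 1033 = 730 × 1033 mm
D2: ⌊1033/2⌋ × 730 = 516 × 730 mm
D3: ⌊730/2⌋ × 516 = 365 × 516 mm
D4: ⌊516/2⌋ × 365 = 258 × 365 mm
D5: ⌊365/2⌋ × 258 = 182 × 258 mm

182 × 258 mm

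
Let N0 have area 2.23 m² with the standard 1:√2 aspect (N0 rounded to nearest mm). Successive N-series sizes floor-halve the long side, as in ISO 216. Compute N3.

444 × 628 mm

Let N0's short side be w mm. w · w√2 = 2.23 m² = 2,230,000 mm², so w ≈ 1255.7 mm and w√2 ≈ 1775.9 mm → N0 = 1256 × 1776 mm.
N1: ⌊1776/2⌋ × 1256 = 888 × 1256 mm
N2: ⌊1256/2⌋ × 888 = 628 × 888 mm
N3: ⌊888/2⌋ × 628 = 444 × 628 mm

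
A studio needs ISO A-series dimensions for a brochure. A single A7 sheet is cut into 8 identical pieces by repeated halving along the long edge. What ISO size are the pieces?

A10

8 = 2^3, so 3 halving steps.
A7 → A8 → … → A10 after 3 steps.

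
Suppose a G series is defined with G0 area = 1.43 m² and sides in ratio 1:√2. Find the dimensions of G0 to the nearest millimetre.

1006 × 1422 mm

Let the short side be w mm. Then w · w√2 = 1.43 m² = 1,430,000 mm².
w² = 1,430,000/√2, so w ≈ 1005.6 mm; long side = w√2 ≈ 1422.1 mm.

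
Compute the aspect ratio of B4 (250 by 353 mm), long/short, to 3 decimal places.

1.412

353 / 250 = 1.412
ISO 216 targets √2 ≈ 1.414; the -0.002 deviation is from mm rounding.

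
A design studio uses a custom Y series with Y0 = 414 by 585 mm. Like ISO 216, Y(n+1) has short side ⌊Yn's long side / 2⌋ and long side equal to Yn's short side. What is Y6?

Y1 = 292 × 414 mm (from Y0 by 1 halving).
Y2: ⌊414/2⌋ × 292 = 207 × 292 mm
Y3: ⌊292/2⌋ × 207 = 146 × 207 mm
Y4: ⌊207/2⌋ × 146 = 103 × 146 mm
Y5: ⌊146/2⌋ × 103 = 73 × 103 mm
Y6: ⌊103/2⌋ × 73 = 51 × 73 mm

51 × 73 mm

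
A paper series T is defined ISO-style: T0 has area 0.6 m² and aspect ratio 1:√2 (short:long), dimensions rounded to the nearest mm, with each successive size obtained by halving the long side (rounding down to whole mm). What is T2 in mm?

325 × 460 mm

Let T0's short side be w mm. w · w√2 = 0.6 m² = 600,000 mm², so w ≈ 651.4 mm and w√2 ≈ 921.2 mm → T0 = 651 × 921 mm.
T1: ⌊921/2⌋ × 651 = 460 × 651 mm
T2: ⌊651/2⌋ × 460 = 325 × 460 mm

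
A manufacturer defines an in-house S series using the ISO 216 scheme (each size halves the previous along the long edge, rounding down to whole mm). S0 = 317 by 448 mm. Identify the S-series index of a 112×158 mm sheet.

S3

S0: 317 × 448 mm
S1: 224 × 317 mm
S2: 158 × 224 mm
S3: 112 × 158 mm
S4: 79 × 112 mm
→ matches S3.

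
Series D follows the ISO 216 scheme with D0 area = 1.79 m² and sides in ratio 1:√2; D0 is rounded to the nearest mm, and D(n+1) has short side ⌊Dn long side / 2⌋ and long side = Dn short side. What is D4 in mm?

Let D0's short side be w mm. w · w√2 = 1.79 m² = 1,790,000 mm², so w ≈ 1125.0 mm and w√2 ≈ 1591.1 mm → D0 = 1125 × 1591 mm.
D1: ⌊1591/2⌋ × 1125 = 795 × 1125 mm
D2: ⌊1125/2⌋ × 795 = 562 × 795 mm
D3: ⌊795/2⌋ × 562 = 397 × 562 mm
D4: ⌊562/2⌋ × 397 = 281 × 397 mm

281 × 397 mm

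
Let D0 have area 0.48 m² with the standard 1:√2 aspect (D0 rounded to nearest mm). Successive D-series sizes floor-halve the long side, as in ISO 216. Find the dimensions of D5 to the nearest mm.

103 × 145 mm

Let D0's short side be w mm. w · w√2 = 0.48 m² = 480,000 mm², so w ≈ 582.6 mm and w√2 ≈ 823.9 mm → D0 = 583 × 824 mm.
D1: ⌊824/2⌋ × 583 = 412 × 583 mm
D2: ⌊583/2⌋ × 412 = 291 × 412 mm
D3: ⌊412/2⌋ × 291 = 206 × 291 mm
D4: ⌊291/2⌋ × 206 = 145 × 206 mm
D5: ⌊206/2⌋ × 145 = 103 × 145 mm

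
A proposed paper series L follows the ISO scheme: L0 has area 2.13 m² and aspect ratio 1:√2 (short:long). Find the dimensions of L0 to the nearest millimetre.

Let the short side be w mm. Then w · w√2 = 2.13 m² = 2,130,000 mm².
w² = 2,130,000/√2, so w ≈ 1227.2 mm; long side = w√2 ≈ 1735.6 mm.

1227 × 1736 mm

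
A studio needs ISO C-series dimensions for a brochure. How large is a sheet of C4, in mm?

229 × 324 mm

C0 = 917 × 1297 mm (C0 is the geometric mean of A0 and B0, aspect 1:√2).
C1: ⌊1297/2⌋ × 917 = 648 × 917 mm
C2: ⌊917/2⌋ × 648 = 458 × 648 mm
C3: ⌊648/2⌋ × 458 = 324 × 458 mm
C4: ⌊458/2⌋ × 324 = 229 × 324 mm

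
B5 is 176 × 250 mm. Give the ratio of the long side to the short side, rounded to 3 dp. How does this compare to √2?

250 / 176 = 1.420
ISO 216 targets √2 ≈ 1.414; the +0.006 deviation is from mm rounding.

1.420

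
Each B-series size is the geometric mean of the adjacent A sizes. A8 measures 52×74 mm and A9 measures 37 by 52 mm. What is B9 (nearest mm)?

Short side: √(52 · 37) = √1924 ≈ 43.9 → 44 mm
Long side: √(74 · 52) = √3848 ≈ 62.0 → 62 mm

44 × 62 mm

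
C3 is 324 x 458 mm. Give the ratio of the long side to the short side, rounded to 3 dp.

458 / 324 = 1.414
Matches √2 ≈ 1.414 — the ISO 216 defining ratio.

1.414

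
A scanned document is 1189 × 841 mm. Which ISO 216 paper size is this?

A0 (841 × 1189 mm)

Aspect ratio 1189/841 ≈ 1.414 — close to the ISO √2 ≈ 1.414.
In the A-series (A0 area = 1 m²): A0 = 841 × 1189 mm.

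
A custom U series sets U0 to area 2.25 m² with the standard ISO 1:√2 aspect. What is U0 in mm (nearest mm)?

1261 × 1784 mm

Let the short side be w mm. Then w · w√2 = 2.25 m² = 2,250,000 mm².
w² = 2,250,000/√2, so w ≈ 1261.3 mm; long side = w√2 ≈ 1783.8 mm.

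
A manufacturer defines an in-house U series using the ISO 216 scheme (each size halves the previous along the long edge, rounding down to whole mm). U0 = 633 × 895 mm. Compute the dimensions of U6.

U1: ⌊895/2⌋ × 633 = 447 × 633 mm
U2: ⌊633/2⌋ × 447 = 316 × 447 mm
U3: ⌊447/2⌋ × 316 = 223 × 316 mm
U4: ⌊316/2⌋ × 223 = 158 × 223 mm
U5: ⌊223/2⌋ × 158 = 111 × 158 mm
U6: ⌊158/2⌋ × 111 = 79 × 111 mm

79 × 111 mm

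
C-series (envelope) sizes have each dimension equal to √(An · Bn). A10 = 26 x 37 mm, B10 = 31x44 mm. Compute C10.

28 × 40 mm

Short side: √(26 · 31) = √806 ≈ 28.4 → 28 mm
Long side: √(37 · 44) = √1628 ≈ 40.3 → 40 mm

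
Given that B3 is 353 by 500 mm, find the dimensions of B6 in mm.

B4: ⌊500/2⌋ × 353 = 250 × 353 mm
B5: ⌊353/2⌋ × 250 = 176 × 250 mm
B6: ⌊250/2⌋ × 176 = 125 × 176 mm

125 × 176 mm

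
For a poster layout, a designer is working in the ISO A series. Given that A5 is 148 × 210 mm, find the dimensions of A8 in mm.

A6: ⌊210/2⌋ × 148 = 105 × 148 mm
A7: ⌊148/2⌋ × 105 = 74 × 105 mm
A8: ⌊105/2⌋ × 74 = 52 × 74 mm

52 × 74 mm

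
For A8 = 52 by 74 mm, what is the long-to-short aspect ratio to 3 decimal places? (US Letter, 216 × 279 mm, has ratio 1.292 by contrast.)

74 / 52 = 1.423
ISO 216 targets √2 ≈ 1.414; the +0.009 deviation is from mm rounding.

1.423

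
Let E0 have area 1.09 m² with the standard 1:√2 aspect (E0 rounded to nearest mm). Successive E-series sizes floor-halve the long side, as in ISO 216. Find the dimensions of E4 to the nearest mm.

219 × 310 mm

Let E0's short side be w mm. w · w√2 = 1.09 m² = 1,090,000 mm², so w ≈ 877.9 mm and w√2 ≈ 1241.6 mm → E0 = 878 × 1242 mm.
E1: ⌊1242/2⌋ × 878 = 621 × 878 mm
E2: ⌊878/2⌋ × 621 = 439 × 621 mm
E3: ⌊621/2⌋ × 439 = 310 × 439 mm
E4: ⌊439/2⌋ × 310 = 219 × 310 mm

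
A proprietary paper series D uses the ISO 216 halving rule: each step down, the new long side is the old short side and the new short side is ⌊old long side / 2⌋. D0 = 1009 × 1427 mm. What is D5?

D1 = 713 × 1009 mm (from D0 by 1 halving).
D2: ⌊1009/2⌋ × 713 = 504 × 713 mm
D3: ⌊713/2⌋ × 504 = 356 × 504 mm
D4: ⌊504/2⌋ × 356 = 252 × 356 mm
D5: ⌊356/2⌋ × 252 = 178 × 252 mm

178 × 252 mm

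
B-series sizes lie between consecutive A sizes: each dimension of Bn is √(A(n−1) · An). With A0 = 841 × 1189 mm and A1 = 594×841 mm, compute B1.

Short side: √(841 · 594) = √499554 ≈ 706.8 → 707 mm
Long side: √(1189 · 841) = √999949 ≈ 1000.0 → 1000 mm

707 × 1000 mm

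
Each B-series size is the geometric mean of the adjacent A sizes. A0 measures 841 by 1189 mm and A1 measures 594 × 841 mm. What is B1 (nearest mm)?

707 × 1000 mm

Short side: √(841 · 594) = √499554 ≈ 706.8 → 707 mm
Long side: √(1189 · 841) = √999949 ≈ 1000.0 → 1000 mm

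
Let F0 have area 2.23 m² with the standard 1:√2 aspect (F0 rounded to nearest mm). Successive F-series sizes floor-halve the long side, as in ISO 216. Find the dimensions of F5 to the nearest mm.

Let F0's short side be w mm. w · w√2 = 2.23 m² = 2,230,000 mm², so w ≈ 1255.7 mm and w√2 ≈ 1775.9 mm → F0 = 1256 × 1776 mm.
F1: ⌊1776/2⌋ × 1256 = 888 × 1256 mm
F2: ⌊1256/2⌋ × 888 = 628 × 888 mm
F3: ⌊888/2⌋ × 628 = 444 × 628 mm
F4: ⌊628/2⌋ × 444 = 314 × 444 mm
F5: ⌊444/2⌋ × 314 = 222 × 314 mm

222 × 314 mm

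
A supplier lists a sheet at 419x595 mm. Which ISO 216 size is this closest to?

Aspect ratio 595/419 ≈ 1.420 — close to the ISO √2 ≈ 1.414.
In the A-series (A0 area = 1 m²): A2 = 420 × 594 mm.
Off by 2 mm total — nearest standard size.

A2 (420 × 594 mm)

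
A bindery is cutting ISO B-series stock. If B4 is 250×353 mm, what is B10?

31 × 44 mm

B5: ⌊353/2⌋ × 250 = 176 × 250 mm
B6: ⌊250/2⌋ × 176 = 125 × 176 mm
B7: ⌊176/2⌋ × 125 = 88 × 125 mm
B8: ⌊125/2⌋ × 88 = 62 × 88 mm
B9: ⌊88/2⌋ × 62 = 44 × 62 mm
B10: ⌊62/2⌋ × 44 = 31 × 44 mm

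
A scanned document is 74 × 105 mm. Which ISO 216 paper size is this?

Aspect ratio 105/74 ≈ 1.419 — close to the ISO √2 ≈ 1.414.
In the A-series (A0 area = 1 m²): A7 = 74 × 105 mm.

A7 (74 × 105 mm)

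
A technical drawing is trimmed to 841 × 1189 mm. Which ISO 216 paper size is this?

A0 (841 × 1189 mm)

Aspect ratio 1189/841 ≈ 1.414 — close to the ISO √2 ≈ 1.414.
In the A-series (A0 area = 1 m²): A0 = 841 × 1189 mm.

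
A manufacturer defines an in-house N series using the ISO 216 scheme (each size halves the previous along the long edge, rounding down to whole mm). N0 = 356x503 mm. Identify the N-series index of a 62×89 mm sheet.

N5

N0: 356 × 503 mm
N1: 251 × 356 mm
N2: 178 × 251 mm
N3: 125 × 178 mm
N4: 89 × 125 mm
N5: 62 × 89 mm
N6: 44 × 62 mm
→ matches N5.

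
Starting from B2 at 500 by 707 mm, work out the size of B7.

88 × 125 mm

B3: ⌊707/2⌋ × 500 = 353 × 500 mm
B4: ⌊500/2⌋ × 353 = 250 × 353 mm
B5: ⌊353/2⌋ × 250 = 176 × 250 mm
B6: ⌊250/2⌋ × 176 = 125 × 176 mm
B7: ⌊176/2⌋ × 125 = 88 × 125 mm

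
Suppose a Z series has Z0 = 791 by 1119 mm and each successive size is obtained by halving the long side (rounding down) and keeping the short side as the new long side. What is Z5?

Z1 = 559 × 791 mm (from Z0 by 1 halving).
Z2: ⌊791/2⌋ × 559 = 395 × 559 mm
Z3: ⌊559/2⌋ × 395 = 279 × 395 mm
Z4: ⌊395/2⌋ × 279 = 197 × 279 mm
Z5: ⌊279/2⌋ × 197 = 139 × 197 mm

139 × 197 mm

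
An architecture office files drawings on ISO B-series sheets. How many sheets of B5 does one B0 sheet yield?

32

B0 = 1000 × 1414 mm; B5 = 176 × 250 mm.
Each halving step doubles the count; 5 steps from B0 to B5.
2^5 = 32.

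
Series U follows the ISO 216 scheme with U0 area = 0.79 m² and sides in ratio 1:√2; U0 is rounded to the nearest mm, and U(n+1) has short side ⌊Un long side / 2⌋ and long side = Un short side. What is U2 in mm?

373 × 528 mm

Let U0's short side be w mm. w · w√2 = 0.79 m² = 790,000 mm², so w ≈ 747.4 mm and w√2 ≈ 1057.0 mm → U0 = 747 × 1057 mm.
U1: ⌊1057/2⌋ × 747 = 528 × 747 mm
U2: ⌊747/2⌋ × 528 = 373 × 528 mm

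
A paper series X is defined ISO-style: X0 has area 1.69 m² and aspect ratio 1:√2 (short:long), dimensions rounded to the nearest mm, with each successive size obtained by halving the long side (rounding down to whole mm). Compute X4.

273 × 386 mm

Let X0's short side be w mm. w · w√2 = 1.69 m² = 1,690,000 mm², so w ≈ 1093.2 mm and w√2 ≈ 1546.0 mm → X0 = 1093 × 1546 mm.
X1: ⌊1546/2⌋ × 1093 = 773 × 1093 mm
X2: ⌊1093/2⌋ × 773 = 546 × 773 mm
X3: ⌊773/2⌋ × 546 = 386 × 546 mm
X4: ⌊546/2⌋ × 386 = 273 × 386 mm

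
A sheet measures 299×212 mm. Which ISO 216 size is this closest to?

Aspect ratio 299/212 ≈ 1.410 — close to the ISO √2 ≈ 1.414.
In the A-series (A0 area = 1 m²): A4 = 210 × 297 mm.
Off by 4 mm total — nearest standard size.

A4 (210 × 297 mm)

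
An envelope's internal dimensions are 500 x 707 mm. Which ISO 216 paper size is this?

Aspect ratio 707/500 ≈ 1.414 — close to the ISO √2 ≈ 1.414.
In the B-series (B0 = 1000 × 1414 mm): B2 = 500 × 707 mm.

B2 (500 × 707 mm)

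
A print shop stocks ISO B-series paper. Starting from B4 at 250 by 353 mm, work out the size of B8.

62 × 88 mm

B5: ⌊353/2⌋ × 250 = 176 × 250 mm
B6: ⌊250/2⌋ × 176 = 125 × 176 mm
B7: ⌊176/2⌋ × 125 = 88 × 125 mm
B8: ⌊125/2⌋ × 88 = 62 × 88 mm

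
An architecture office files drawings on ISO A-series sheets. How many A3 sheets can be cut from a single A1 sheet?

4

Each ISO step halves the sheet: 1 × A1 → 2 × A2 → 4 × A3
From A1 to A3 is 2 halving steps: 2^2 = 4.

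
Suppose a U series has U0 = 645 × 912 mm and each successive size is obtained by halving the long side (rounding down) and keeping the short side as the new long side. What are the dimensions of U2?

U1: ⌊912/2⌋ × 645 = 456 × 645 mm
U2: ⌊645/2⌋ × 456 = 322 × 456 mm

322 × 456 mm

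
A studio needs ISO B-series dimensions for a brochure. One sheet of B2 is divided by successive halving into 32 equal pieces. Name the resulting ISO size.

B7

32 = 2^5, so 5 halving steps.
B2 → B3 → … → B7 after 5 steps.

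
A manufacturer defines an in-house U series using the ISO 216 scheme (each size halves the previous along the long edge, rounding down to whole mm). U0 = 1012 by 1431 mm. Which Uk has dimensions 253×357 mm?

U4

U0: 1012 × 1431 mm
U1: 715 × 1012 mm
U2: 506 × 715 mm
U3: 357 × 506 mm
U4: 253 × 357 mm
U5: 178 × 253 mm
→ matches U4.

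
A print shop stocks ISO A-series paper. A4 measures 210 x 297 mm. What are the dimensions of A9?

A5: ⌊297/2⌋ × 210 = 148 × 210 mm
A6: ⌊210/2⌋ × 148 = 105 × 148 mm
A7: ⌊148/2⌋ × 105 = 74 × 105 mm
A8: ⌊105/2⌋ × 74 = 52 × 74 mm
A9: ⌊74/2⌋ × 52 = 37 × 52 mm

37 × 52 mm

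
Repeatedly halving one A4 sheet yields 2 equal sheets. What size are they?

2 = 2^1, so 1 halving step.
A4 → A5 → … → A5 after 1 step.

A5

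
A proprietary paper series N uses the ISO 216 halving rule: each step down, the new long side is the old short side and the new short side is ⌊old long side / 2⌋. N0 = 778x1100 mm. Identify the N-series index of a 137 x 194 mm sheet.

N0: 778 × 1100 mm
N1: 550 × 778 mm
N2: 389 × 550 mm
N3: 275 × 389 mm
N4: 194 × 275 mm
N5: 137 × 194 mm
N6: 97 × 137 mm
→ matches N5.

N5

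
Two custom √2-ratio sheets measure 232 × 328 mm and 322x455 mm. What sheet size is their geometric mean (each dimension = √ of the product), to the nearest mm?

Short side: √(232 · 322) = √74704 ≈ 273.3 → 273 mm
Long side: √(328 · 455) = √149240 ≈ 386.3 → 386 mm

273 × 386 mm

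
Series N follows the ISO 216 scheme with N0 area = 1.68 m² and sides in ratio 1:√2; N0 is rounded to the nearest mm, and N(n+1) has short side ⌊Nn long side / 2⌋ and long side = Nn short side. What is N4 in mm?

Let N0's short side be w mm. w · w√2 = 1.68 m² = 1,680,000 mm², so w ≈ 1089.9 mm and w√2 ≈ 1541.4 mm → N0 = 1090 × 1541 mm.
N1: ⌊1541/2⌋ × 1090 = 770 × 1090 mm
N2: ⌊1090/2⌋ × 770 = 545 × 770 mm
N3: ⌊770/2⌋ × 545 = 385 × 545 mm
N4: ⌊545/2⌋ × 385 = 272 × 385 mm

272 × 385 mm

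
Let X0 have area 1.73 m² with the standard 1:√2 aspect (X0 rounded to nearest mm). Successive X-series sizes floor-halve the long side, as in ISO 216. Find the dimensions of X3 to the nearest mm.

Let X0's short side be w mm. w · w√2 = 1.73 m² = 1,730,000 mm², so w ≈ 1106.0 mm and w√2 ≈ 1564.2 mm → X0 = 1106 × 1564 mm.
X1: ⌊1564/2⌋ × 1106 = 782 × 1106 mm
X2: ⌊1106/2⌋ × 782 = 553 × 782 mm
X3: ⌊782/2⌋ × 553 = 391 × 553 mm

391 × 553 mm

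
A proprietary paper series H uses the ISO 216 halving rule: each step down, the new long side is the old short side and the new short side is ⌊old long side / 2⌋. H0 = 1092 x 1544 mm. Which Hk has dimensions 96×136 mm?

H7

H0: 1092 × 1544 mm
H1: 772 × 1092 mm
H2: 546 × 772 mm
H3: 386 × 546 mm
H4: 273 × 386 mm
H5: 193 × 273 mm
H6: 136 × 193 mm
H7: 96 × 136 mm
H8: 68 × 96 mm
→ matches H7.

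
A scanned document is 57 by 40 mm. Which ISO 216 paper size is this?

C9 (40 × 57 mm)

Aspect ratio 57/40 ≈ 1.425 — close to the ISO √2 ≈ 1.414.
In the C-series (envelope sizes, between A and B): C9 = 40 × 57 mm.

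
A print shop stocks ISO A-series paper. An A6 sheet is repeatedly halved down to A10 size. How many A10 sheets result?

16

Each ISO step halves the sheet: 1 × A6 → 2 × A7 → 4 × A8 → 8 × A9 → …
From A6 to A10 is 4 halving steps: 2^4 = 16.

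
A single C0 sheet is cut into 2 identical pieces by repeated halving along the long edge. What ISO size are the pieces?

C1

2 = 2^1, so 1 halving step.
C0 → C1 → … → C1 after 1 step.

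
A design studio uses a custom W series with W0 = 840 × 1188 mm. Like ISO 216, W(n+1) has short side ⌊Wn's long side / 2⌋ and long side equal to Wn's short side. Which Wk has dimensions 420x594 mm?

W2

W0: 840 × 1188 mm
W1: 594 × 840 mm
W2: 420 × 594 mm
W3: 297 × 420 mm
→ matches W2.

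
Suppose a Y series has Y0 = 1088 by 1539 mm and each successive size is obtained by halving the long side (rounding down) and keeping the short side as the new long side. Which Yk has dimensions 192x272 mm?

Y0: 1088 × 1539 mm
Y1: 769 × 1088 mm
Y2: 544 × 769 mm
Y3: 384 × 544 mm
Y4: 272 × 384 mm
Y5: 192 × 272 mm
Y6: 136 × 192 mm
→ matches Y5.

Y5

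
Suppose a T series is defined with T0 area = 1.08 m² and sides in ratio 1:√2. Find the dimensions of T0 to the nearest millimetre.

874 × 1236 mm

Let the short side be w mm. Then w · w√2 = 1.08 m² = 1,080,000 mm².
w² = 1,080,000/√2, so w ≈ 873.9 mm; long side = w√2 ≈ 1235.9 mm.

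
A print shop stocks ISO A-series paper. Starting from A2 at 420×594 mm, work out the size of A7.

A3: ⌊594/2⌋ × 420 = 297 × 420 mm
A4: ⌊420/2⌋ × 297 = 210 × 297 mm
A5: ⌊297/2⌋ × 210 = 148 × 210 mm
A6: ⌊210/2⌋ × 148 = 105 × 148 mm
A7: ⌊148/2⌋ × 105 = 74 × 105 mm

74 × 105 mm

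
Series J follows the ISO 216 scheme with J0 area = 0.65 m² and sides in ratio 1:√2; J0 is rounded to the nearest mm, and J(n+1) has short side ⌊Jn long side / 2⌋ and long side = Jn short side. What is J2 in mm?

339 × 479 mm

Let J0's short side be w mm. w · w√2 = 0.65 m² = 650,000 mm², so w ≈ 678.0 mm and w√2 ≈ 958.8 mm → J0 = 678 × 959 mm.
J1: ⌊959/2⌋ × 678 = 479 × 678 mm
J2: ⌊678/2⌋ × 479 = 339 × 479 mm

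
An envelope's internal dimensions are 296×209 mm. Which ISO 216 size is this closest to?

A4 (210 × 297 mm)

Aspect ratio 296/209 ≈ 1.416 — close to the ISO √2 ≈ 1.414.
In the A-series (A0 area = 1 m²): A4 = 210 × 297 mm.
Off by 2 mm total — nearest standard size.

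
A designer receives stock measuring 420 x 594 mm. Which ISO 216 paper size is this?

Aspect ratio 594/420 ≈ 1.414 — close to the ISO √2 ≈ 1.414.
In the A-series (A0 area = 1 m²): A2 = 420 × 594 mm.

A2 (420 × 594 mm)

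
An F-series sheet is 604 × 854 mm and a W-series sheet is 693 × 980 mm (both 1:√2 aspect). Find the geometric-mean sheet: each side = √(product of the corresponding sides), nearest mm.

647 × 915 mm

Short side: √(604 · 693) = √418572 ≈ 647.0 → 647 mm
Long side: √(854 · 980) = √836920 ≈ 914.8 → 915 mm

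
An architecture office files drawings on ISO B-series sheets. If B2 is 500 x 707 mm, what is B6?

B3: ⌊707/2⌋ × 500 = 353 × 500 mm
B4: ⌊500/2⌋ × 353 = 250 × 353 mm
B5: ⌊353/2⌋ × 250 = 176 × 250 mm
B6: ⌊250/2⌋ × 176 = 125 × 176 mm

125 × 176 mm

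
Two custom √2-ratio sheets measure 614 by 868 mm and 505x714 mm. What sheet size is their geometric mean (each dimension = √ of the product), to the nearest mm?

557 × 787 mm

Short side: √(614 · 505) = √310070 ≈ 556.8 → 557 mm
Long side: √(868 · 714) = √619752 ≈ 787.2 → 787 mm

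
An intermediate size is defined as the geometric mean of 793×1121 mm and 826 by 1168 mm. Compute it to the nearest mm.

809 × 1144 mm

Short side: √(793 · 826) = √655018 ≈ 809.3 → 809 mm
Long side: √(1121 · 1168) = √1309328 ≈ 1144.3 → 1144 mm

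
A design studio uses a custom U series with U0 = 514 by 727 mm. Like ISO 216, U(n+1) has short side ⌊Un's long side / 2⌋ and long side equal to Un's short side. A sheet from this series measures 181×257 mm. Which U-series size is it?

U3

U0: 514 × 727 mm
U1: 363 × 514 mm
U2: 257 × 363 mm
U3: 181 × 257 mm
U4: 128 × 181 mm
→ matches U3.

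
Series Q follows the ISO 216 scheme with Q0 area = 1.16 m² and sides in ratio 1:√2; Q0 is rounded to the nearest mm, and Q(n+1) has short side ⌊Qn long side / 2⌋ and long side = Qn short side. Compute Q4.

Let Q0's short side be w mm. w · w√2 = 1.16 m² = 1,160,000 mm², so w ≈ 905.7 mm and w√2 ≈ 1280.8 mm → Q0 = 906 × 1281 mm.
Q1: ⌊1281/2⌋ × 906 = 640 × 906 mm
Q2: ⌊906/2⌋ × 640 = 453 × 640 mm
Q3: ⌊640/2⌋ × 453 = 320 × 453 mm
Q4: ⌊453/2⌋ × 320 = 226 × 320 mm

226 × 320 mm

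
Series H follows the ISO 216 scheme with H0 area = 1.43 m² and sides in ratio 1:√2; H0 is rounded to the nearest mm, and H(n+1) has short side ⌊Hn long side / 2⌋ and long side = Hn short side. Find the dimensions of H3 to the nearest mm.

355 × 503 mm

Let H0's short side be w mm. w · w√2 = 1.43 m² = 1,430,000 mm², so w ≈ 1005.6 mm and w√2 ≈ 1422.1 mm → H0 = 1006 × 1422 mm.
H1: ⌊1422/2⌋ × 1006 = 711 × 1006 mm
H2: ⌊1006/2⌋ × 711 = 503 × 711 mm
H3: ⌊711/2⌋ × 503 = 355 × 503 mm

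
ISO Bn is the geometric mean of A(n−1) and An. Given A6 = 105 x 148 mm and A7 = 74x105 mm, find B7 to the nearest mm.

88 × 125 mm

Short side: √(105 · 74) = √7770 ≈ 88.1 → 88 mm
Long side: √(148 · 105) = √15540 ≈ 124.7 → 125 mm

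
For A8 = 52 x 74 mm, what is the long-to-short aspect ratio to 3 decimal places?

1.423

74 / 52 = 1.423
ISO 216 targets √2 ≈ 1.414; the +0.009 deviation is from mm rounding.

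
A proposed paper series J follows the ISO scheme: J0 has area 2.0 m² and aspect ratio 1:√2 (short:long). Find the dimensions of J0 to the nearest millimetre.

1189 × 1682 mm

Let the short side be w mm. Then w · w√2 = 2.0 m² = 2,000,000 mm².
w² = 2,000,000/√2, so w ≈ 1189.2 mm; long side = w√2 ≈ 1681.8 mm.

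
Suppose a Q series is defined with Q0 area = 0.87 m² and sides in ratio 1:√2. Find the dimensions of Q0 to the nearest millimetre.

Let the short side be w mm. Then w · w√2 = 0.87 m² = 870,000 mm².
w² = 870,000/√2, so w ≈ 784.3 mm; long side = w√2 ≈ 1109.2 mm.

784 × 1109 mm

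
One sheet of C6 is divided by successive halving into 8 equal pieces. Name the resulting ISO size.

8 = 2^3, so 3 halving steps.
C6 → C7 → … → C9 after 3 steps.

C9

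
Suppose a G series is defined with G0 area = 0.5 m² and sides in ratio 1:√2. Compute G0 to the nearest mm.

595 × 841 mm

Let the short side be w mm. Then w · w√2 = 0.5 m² = 500,000 mm².
w² = 500,000/√2, so w ≈ 594.6 mm; long side = w√2 ≈ 840.9 mm.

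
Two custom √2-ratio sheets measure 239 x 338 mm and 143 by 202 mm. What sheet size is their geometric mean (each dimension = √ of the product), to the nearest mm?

185 × 261 mm

Short side: √(239 · 143) = √34177 ≈ 184.9 → 185 mm
Long side: √(338 · 202) = √68276 ≈ 261.3 → 261 mm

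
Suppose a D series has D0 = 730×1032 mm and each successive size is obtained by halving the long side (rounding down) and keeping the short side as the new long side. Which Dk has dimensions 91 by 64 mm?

D7

D0: 730 × 1032 mm
D1: 516 × 730 mm
D2: 365 × 516 mm
D3: 258 × 365 mm
D4: 182 × 258 mm
D5: 129 × 182 mm
D6: 91 × 129 mm
D7: 64 × 91 mm
D8: 45 × 64 mm
→ matches D7.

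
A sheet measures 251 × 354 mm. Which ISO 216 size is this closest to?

Aspect ratio 354/251 ≈ 1.410 — close to the ISO √2 ≈ 1.414.
In the B-series (B0 = 1000 × 1414 mm): B4 = 250 × 353 mm.
Off by 2 mm total — nearest standard size.

B4 (250 × 353 mm)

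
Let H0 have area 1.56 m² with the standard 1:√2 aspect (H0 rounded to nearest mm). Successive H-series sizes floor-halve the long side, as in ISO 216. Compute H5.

Let H0's short side be w mm. w · w√2 = 1.56 m² = 1,560,000 mm², so w ≈ 1050.3 mm and w√2 ≈ 1485.3 mm → H0 = 1050 × 1485 mm.
H1: ⌊1485/2⌋ × 1050 = 742 × 1050 mm
H2: ⌊1050/2⌋ × 742 = 525 × 742 mm
H3: ⌊742/2⌋ × 525 = 371 × 525 mm
H4: ⌊525/2⌋ × 371 = 262 × 371 mm
H5: ⌊371/2⌋ × 262 = 185 × 262 mm

185 × 262 mm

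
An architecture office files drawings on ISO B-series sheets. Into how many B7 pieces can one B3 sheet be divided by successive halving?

16

Each ISO step halves the sheet: 1 × B3 → 2 × B4 → 4 × B5 → 8 × B6 → …
From B3 to B7 is 4 halving steps: 2^4 = 16.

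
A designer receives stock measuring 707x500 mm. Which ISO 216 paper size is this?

Aspect ratio 707/500 ≈ 1.414 — close to the ISO √2 ≈ 1.414.
In the B-series (B0 = 1000 × 1414 mm): B2 = 500 × 707 mm.

B2 (500 × 707 mm)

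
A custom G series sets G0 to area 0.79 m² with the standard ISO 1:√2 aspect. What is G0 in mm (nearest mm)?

747 × 1057 mm

Let the short side be w mm. Then w · w√2 = 0.79 m² = 790,000 mm².
w² = 790,000/√2, so w ≈ 747.4 mm; long side = w√2 ≈ 1057.0 mm.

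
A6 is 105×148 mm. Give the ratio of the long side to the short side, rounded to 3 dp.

1.410

148 / 105 = 1.410
ISO 216 targets √2 ≈ 1.414; the -0.005 deviation is from mm rounding.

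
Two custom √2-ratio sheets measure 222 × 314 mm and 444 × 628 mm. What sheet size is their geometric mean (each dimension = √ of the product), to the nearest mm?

314 × 444 mm

Short side: √(222 · 444) = √98568 ≈ 314.0 → 314 mm
Long side: √(314 · 628) = √197192 ≈ 444.1 → 444 mm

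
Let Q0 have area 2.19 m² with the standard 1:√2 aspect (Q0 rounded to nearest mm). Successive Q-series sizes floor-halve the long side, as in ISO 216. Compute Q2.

622 × 880 mm

Let Q0's short side be w mm. w · w√2 = 2.19 m² = 2,190,000 mm², so w ≈ 1244.4 mm and w√2 ≈ 1759.9 mm → Q0 = 1244 × 1760 mm.
Q1: ⌊1760/2⌋ × 1244 = 880 × 1244 mm
Q2: ⌊1244/2⌋ × 880 = 622 × 880 mm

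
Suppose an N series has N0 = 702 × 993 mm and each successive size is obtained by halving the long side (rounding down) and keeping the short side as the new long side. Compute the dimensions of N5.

124 × 175 mm

N1: ⌊993/2⌋ × 702 = 496 × 702 mm
N2: ⌊702/2⌋ × 496 = 351 × 496 mm
N3: ⌊496/2⌋ × 351 = 248 × 351 mm
N4: ⌊351/2⌋ × 248 = 175 × 248 mm
N5: ⌊248/2⌋ × 175 = 124 × 175 mm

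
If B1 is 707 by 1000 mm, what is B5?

176 × 250 mm

B2: ⌊1000/2⌋ × 707 = 500 × 707 mm
B3: ⌊707/2⌋ × 500 = 353 × 500 mm
B4: ⌊500/2⌋ × 353 = 250 × 353 mm
B5: ⌊353/2⌋ × 250 = 176 × 250 mm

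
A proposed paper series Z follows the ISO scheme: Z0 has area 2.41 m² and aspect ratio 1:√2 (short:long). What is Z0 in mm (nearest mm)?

1305 × 1846 mm

Let the short side be w mm. Then w · w√2 = 2.41 m² = 2,410,000 mm².
w² = 2,410,000/√2, so w ≈ 1305.4 mm; long side = w√2 ≈ 1846.1 mm.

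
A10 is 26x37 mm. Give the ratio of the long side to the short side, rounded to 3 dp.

37 / 26 = 1.423
ISO 216 targets √2 ≈ 1.414; the +0.009 deviation is from mm rounding.

1.423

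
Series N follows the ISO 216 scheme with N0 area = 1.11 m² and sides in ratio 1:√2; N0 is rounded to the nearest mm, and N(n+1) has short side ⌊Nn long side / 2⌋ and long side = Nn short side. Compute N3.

Let N0's short side be w mm. w · w√2 = 1.11 m² = 1,110,000 mm², so w ≈ 885.9 mm and w√2 ≈ 1252.9 mm → N0 = 886 × 1253 mm.
N1: ⌊1253/2⌋ × 886 = 626 × 886 mm
N2: ⌊886/2⌋ × 626 = 443 × 626 mm
N3: ⌊626/2⌋ × 443 = 313 × 443 mm

313 × 443 mm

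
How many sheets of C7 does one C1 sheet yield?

Each ISO step halves the sheet: 1 × C1 → 2 × C2 → 4 × C3 → 8 × C4 → …
From C1 to C7 is 6 halving steps: 2^6 = 64.

64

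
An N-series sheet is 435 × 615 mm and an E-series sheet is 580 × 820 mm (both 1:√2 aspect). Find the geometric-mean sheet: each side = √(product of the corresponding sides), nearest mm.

Short side: √(435 · 580) = √252300 ≈ 502.3 → 502 mm
Long side: √(615 · 820) = √504300 ≈ 710.1 → 710 mm

502 × 710 mm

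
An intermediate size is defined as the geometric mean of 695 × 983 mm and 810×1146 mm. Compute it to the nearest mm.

Short side: √(695 · 810) = √562950 ≈ 750.3 → 750 mm
Long side: √(983 · 1146) = √1126518 ≈ 1061.4 → 1061 mm

750 × 1061 mm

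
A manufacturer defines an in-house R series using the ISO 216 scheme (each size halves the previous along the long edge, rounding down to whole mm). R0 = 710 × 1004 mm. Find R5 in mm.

R1 = 502 × 710 mm (from R0 by 1 halving).
R2: ⌊710/2⌋ × 502 = 355 × 502 mm
R3: ⌊502/2⌋ × 355 = 251 × 355 mm
R4: ⌊355/2⌋ × 251 = 177 × 251 mm
R5: ⌊251/2⌋ × 177 = 125 × 177 mm

125 × 177 mm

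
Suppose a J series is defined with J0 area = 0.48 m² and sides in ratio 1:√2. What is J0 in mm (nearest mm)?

Let the short side be w mm. Then w · w√2 = 0.48 m² = 480,000 mm².
w² = 480,000/√2, so w ≈ 582.6 mm; long side = w√2 ≈ 823.9 mm.

583 × 824 mm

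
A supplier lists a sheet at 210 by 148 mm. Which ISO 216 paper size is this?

A5 (148 × 210 mm)

Aspect ratio 210/148 ≈ 1.419 — close to the ISO √2 ≈ 1.414.
In the A-series (A0 area = 1 m²): A5 = 148 × 210 mm.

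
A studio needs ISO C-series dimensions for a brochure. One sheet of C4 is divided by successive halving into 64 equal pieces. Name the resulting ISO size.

C10

64 = 2^6, so 6 halving steps.
C4 → C5 → … → C10 after 6 steps.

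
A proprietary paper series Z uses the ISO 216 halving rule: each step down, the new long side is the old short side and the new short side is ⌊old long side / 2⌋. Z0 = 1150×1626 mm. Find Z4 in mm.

287 × 406 mm

Z1: ⌊1626/2⌋ × 1150 = 813 × 1150 mm
Z2: ⌊1150/2⌋ × 813 = 575 × 813 mm
Z3: ⌊813/2⌋ × 575 = 406 × 575 mm
Z4: ⌊575/2⌋ × 406 = 287 × 406 mm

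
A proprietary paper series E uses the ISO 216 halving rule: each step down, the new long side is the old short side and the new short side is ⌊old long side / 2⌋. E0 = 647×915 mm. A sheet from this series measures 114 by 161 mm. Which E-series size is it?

E0: 647 × 915 mm
E1: 457 × 647 mm
E2: 323 × 457 mm
E3: 228 × 323 mm
E4: 161 × 228 mm
E5: 114 × 161 mm
E6: 80 × 114 mm
→ matches E5.

E5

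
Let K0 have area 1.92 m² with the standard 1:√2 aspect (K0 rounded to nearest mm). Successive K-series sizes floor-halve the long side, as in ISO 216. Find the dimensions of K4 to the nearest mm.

Let K0's short side be w mm. w · w√2 = 1.92 m² = 1,920,000 mm², so w ≈ 1165.2 mm and w√2 ≈ 1647.8 mm → K0 = 1165 × 1648 mm.
K1: ⌊1648/2⌋ × 1165 = 824 × 1165 mm
K2: ⌊1165/2⌋ × 824 = 582 × 824 mm
K3: ⌊824/2⌋ × 582 = 412 × 582 mm
K4: ⌊582/2⌋ × 412 = 291 × 412 mm

291 × 412 mm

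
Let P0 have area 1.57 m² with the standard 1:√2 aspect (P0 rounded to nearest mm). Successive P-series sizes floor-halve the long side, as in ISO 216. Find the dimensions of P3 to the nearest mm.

Let P0's short side be w mm. w · w√2 = 1.57 m² = 1,570,000 mm², so w ≈ 1053.6 mm and w√2 ≈ 1490.1 mm → P0 = 1054 × 1490 mm.
P1: ⌊1490/2⌋ × 1054 = 745 × 1054 mm
P2: ⌊1054/2⌋ × 745 = 527 × 745 mm
P3: ⌊745/2⌋ × 527 = 372 × 527 mm

372 × 527 mm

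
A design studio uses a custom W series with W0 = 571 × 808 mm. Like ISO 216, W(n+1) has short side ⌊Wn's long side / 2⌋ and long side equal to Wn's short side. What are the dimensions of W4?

W1: ⌊808/2⌋ × 571 = 404 × 571 mm
W2: ⌊571/2⌋ × 404 = 285 × 404 mm
W3: ⌊404/2⌋ × 285 = 202 × 285 mm
W4: ⌊285/2⌋ × 202 = 142 × 202 mm

142 × 202 mm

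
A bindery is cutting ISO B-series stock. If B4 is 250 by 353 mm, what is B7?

88 × 125 mm

B5: ⌊353/2⌋ × 250 = 176 × 250 mm
B6: ⌊250/2⌋ × 176 = 125 × 176 mm
B7: ⌊176/2⌋ × 125 = 88 × 125 mm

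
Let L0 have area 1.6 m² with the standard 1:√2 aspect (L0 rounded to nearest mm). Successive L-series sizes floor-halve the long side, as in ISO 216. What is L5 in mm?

Let L0's short side be w mm. w · w√2 = 1.6 m² = 1,600,000 mm², so w ≈ 1063.7 mm and w√2 ≈ 1504.2 mm → L0 = 1064 × 1504 mm.
L1: ⌊1504/2⌋ × 1064 = 752 × 1064 mm
L2: ⌊1064/2⌋ × 752 = 532 × 752 mm
L3: ⌊752/2⌋ × 532 = 376 × 532 mm
L4: ⌊532/2⌋ × 376 = 266 × 376 mm
L5: ⌊376/2⌋ × 266 = 188 × 266 mm

188 × 266 mm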